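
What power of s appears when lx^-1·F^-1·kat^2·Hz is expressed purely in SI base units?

lx = m⁻²·cd.
So lx⁻¹ = m²·cd⁻¹.
F = kg⁻¹·m⁻²·s⁴·A².
So F⁻¹ = kg·m²·s⁻⁴·A⁻².
kat = s⁻¹·mol.
So kat² = s⁻²·mol².
Hz = s⁻¹.
Combining: lx⁻¹·F⁻¹·kat²·Hz = (m²·cd⁻¹) · (kg·m²·s⁻⁴·A⁻²) · (s⁻²·mol²) · s⁻¹ = kg·m⁴·s⁻⁷·A⁻²·mol²·cd⁻¹.
The exponent of s is -7.

-7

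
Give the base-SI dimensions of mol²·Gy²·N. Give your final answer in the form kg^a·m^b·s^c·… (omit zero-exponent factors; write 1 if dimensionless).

Gy = m²·s⁻².
So Gy² = m⁴·s⁻⁴.
N = kg·m·s⁻².
Combining: mol²·Gy²·N = mol² · (m⁴·s⁻⁴) · (kg·m·s⁻²) = kg·m⁵·s⁻⁶·mol².

kg·m⁵·s⁻⁶·mol²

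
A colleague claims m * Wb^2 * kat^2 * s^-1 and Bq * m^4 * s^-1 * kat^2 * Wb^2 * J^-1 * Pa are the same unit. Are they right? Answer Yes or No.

Left side:
  Wb = V·s (flux: a volt is a weber per second),
      = kg·m²·s⁻²·A⁻¹.
  So Wb² = kg²·m⁴·s⁻⁴·A⁻².
  kat = mol/s = s⁻¹·mol (catalytic activity).
  So kat² = s⁻²·mol².
  Combining: m·Wb²·kat²·s⁻¹ = m · (kg²·m⁴·s⁻⁴·A⁻²) · (s⁻²·mol²) · s⁻¹ = kg²·m⁵·s⁻⁷·A⁻²·mol².
Right side:
  Bq = 1/s = s⁻¹ (activity is decays per second).
  kat = mol/s = s⁻¹·mol (catalytic activity).
  So kat² = s⁻²·mol².
  Wb = V·s (flux: a volt is a weber per second),
      = kg·m²·s⁻²·A⁻¹.
  So Wb² = kg²·m⁴·s⁻⁴·A⁻².
  J = N·m (work = force × distance),
      = kg·m²·s⁻².
  So J⁻¹ = kg⁻¹·m⁻²·s².
  Pa = N/m² (pressure = force per area),
      = kg·m⁻¹·s⁻².
  Combining: Bq·m⁴·s⁻¹·kat²·Wb²·J⁻¹·Pa = s⁻¹ · m⁴ · s⁻¹ · (s⁻²·mol²) · (kg²·m⁴·s⁻⁴·A⁻²) · (kg⁻¹·m⁻²·s²) · (kg·m⁻¹·s⁻²) = kg²·m⁵·s⁻⁸·A⁻²·mol².
Left is kg²·m⁵·s⁻⁷·A⁻²·mol²; right is kg²·m⁵·s⁻⁸·A⁻²·mol² — different.

No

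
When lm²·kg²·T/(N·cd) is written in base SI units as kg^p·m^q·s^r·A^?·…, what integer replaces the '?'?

-1

lm = cd·sr = cd (luminous flux; sr is dimensionless).
So lm² = cd².
N = kg·m/s² = kg·m·s⁻² (force = mass × acceleration).
So N⁻¹ = kg⁻¹·m⁻¹·s².
T = Wb/m² (flux density = flux per area),
    = kg·s⁻²·A⁻¹.
Combining: lm²·kg²·N⁻¹·cd⁻¹·T = cd² · kg² · (kg⁻¹·m⁻¹·s²) · cd⁻¹ · (kg·s⁻²·A⁻¹) = kg²·m⁻¹·A⁻¹·cd.
The exponent of A is -1.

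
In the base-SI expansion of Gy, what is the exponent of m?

2

Gy = J/kg (absorbed dose = energy per mass),
    = m²·s⁻².
The exponent of m is 2.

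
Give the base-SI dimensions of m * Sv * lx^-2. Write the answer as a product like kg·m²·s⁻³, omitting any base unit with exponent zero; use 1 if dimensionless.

m⁷·s⁻²·cd⁻²

Sv = J/kg (equivalent dose = energy per mass),
    = m²·s⁻².
lx = lm/m² (illuminance = luminous flux per area),
    = m⁻²·cd.
So lx⁻² = m⁴·cd⁻².
Combining: m·Sv·lx⁻² = m · (m²·s⁻²) · (m⁴·cd⁻²) = m⁷·s⁻²·cd⁻².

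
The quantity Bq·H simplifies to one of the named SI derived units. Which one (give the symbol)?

Bq = 1/s = s⁻¹ (activity is decays per second).
H = Wb/A (inductance = flux per current),
    = kg·m²·s⁻²·A⁻².
Combining: Bq·H = s⁻¹ · (kg·m²·s⁻²·A⁻²) = kg·m²·s⁻³·A⁻².
kg·m²·s⁻³·A⁻² is the base-SI form of the ohm.

Ω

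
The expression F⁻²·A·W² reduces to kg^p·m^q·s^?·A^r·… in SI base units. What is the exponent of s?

F = kg⁻¹·m⁻²·s⁴·A².
So F⁻² = kg²·m⁴·s⁻⁸·A⁻⁴.
W = kg·m²·s⁻³.
So W² = kg²·m⁴·s⁻⁶.
Combining: F⁻²·A·W² = (kg²·m⁴·s⁻⁸·A⁻⁴) · A · (kg²·m⁴·s⁻⁶) = kg⁴·m⁸·s⁻¹⁴·A⁻³.
The exponent of s is -14.

-14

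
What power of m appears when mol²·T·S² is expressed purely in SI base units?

T = Wb/m² (flux density = flux per area),
    = kg·s⁻²·A⁻¹.
S = 1/Ω (conductance is reciprocal resistance),
    = kg⁻¹·m⁻²·s³·A².
So S² = kg⁻²·m⁻⁴·s⁶·A⁴.
Combining: mol²·T·S² = mol² · (kg·s⁻²·A⁻¹) · (kg⁻²·m⁻⁴·s⁶·A⁴) = kg⁻¹·m⁻⁴·s⁴·A³·mol².
The exponent of m is -4.

-4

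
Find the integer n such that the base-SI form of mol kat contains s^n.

kat = mol/s = s⁻¹·mol (catalytic activity).
Combining: mol·kat = mol · (s⁻¹·mol) = s⁻¹·mol².
The exponent of s is -1.

-1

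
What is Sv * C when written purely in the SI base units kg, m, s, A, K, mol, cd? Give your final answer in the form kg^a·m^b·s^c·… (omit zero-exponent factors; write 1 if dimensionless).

Sv = J/kg (equivalent dose = energy per mass),
    = m²·s⁻².
C = A·s = s·A (charge = current × time).
Combining: Sv·C = (m²·s⁻²) · (s·A) = m²·s⁻¹·A.

m²·s⁻¹·A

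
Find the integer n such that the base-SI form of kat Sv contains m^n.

kat = mol/s = s⁻¹·mol (catalytic activity).
Sv = J/kg (equivalent dose = energy per mass),
    = m²·s⁻².
Combining: kat·Sv = (s⁻¹·mol) · (m²·s⁻²) = m²·s⁻³·mol.
The exponent of m is 2.

2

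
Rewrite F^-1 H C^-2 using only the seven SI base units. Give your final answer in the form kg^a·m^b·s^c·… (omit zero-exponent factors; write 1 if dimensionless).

F = kg⁻¹·m⁻²·s⁴·A².
So F⁻¹ = kg·m²·s⁻⁴·A⁻².
H = kg·m²·s⁻²·A⁻².
C = s·A.
So C⁻² = s⁻²·A⁻².
Combining: F⁻¹·H·C⁻² = (kg·m²·s⁻⁴·A⁻²) · (kg·m²·s⁻²·A⁻²) · (s⁻²·A⁻²) = kg²·m⁴·s⁻⁸·A⁻⁶.

kg²·m⁴·s⁻⁸·A⁻⁶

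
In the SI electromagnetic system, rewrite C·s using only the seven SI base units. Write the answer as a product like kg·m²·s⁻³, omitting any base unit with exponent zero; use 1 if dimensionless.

s²·A

C = s·A.
Combining: C·s = (s·A) · s = s²·A.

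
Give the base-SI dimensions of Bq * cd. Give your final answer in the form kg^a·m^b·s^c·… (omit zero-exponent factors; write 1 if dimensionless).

s⁻¹·cd

Bq = 1/s = s⁻¹ (activity is decays per second).
Combining: Bq·cd = s⁻¹ · cd = s⁻¹·cd.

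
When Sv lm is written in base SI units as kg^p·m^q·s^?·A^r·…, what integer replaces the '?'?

-2

Sv = J/kg (equivalent dose = energy per mass),
    = m²·s⁻².
lm = cd·sr = cd (luminous flux; sr is dimensionless).
Combining: Sv·lm = (m²·s⁻²) · cd = m²·s⁻²·cd.
The exponent of s is -2.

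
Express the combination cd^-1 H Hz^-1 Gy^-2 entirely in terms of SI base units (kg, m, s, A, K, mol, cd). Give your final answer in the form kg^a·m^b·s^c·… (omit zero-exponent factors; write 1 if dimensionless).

kg·m⁻²·s³·A⁻²·cd⁻¹

H = Wb/A (inductance = flux per current),
    = kg·m²·s⁻²·A⁻².
Hz = 1/s = s⁻¹ (frequency is cycles per second).
So Hz⁻¹ = s.
Gy = J/kg (absorbed dose = energy per mass),
    = m²·s⁻².
So Gy⁻² = m⁻⁴·s⁴.
Combining: cd⁻¹·H·Hz⁻¹·Gy⁻² = cd⁻¹ · (kg·m²·s⁻²·A⁻²) · s · (m⁻⁴·s⁴) = kg·m⁻²·s³·A⁻²·cd⁻¹.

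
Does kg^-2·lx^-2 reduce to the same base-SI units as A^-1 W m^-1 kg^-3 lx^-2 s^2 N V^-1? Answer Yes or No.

Yes

Left side:
  lx = lm/m² (illuminance = luminous flux per area),
      = m⁻²·cd.
  So lx⁻² = m⁴·cd⁻².
  Combining: kg⁻²·lx⁻² = kg⁻² · (m⁴·cd⁻²) = kg⁻²·m⁴·cd⁻².
Right side:
  W = kg·m²·s⁻³.
  lx = m⁻²·cd.
  So lx⁻² = m⁴·cd⁻².
  N = kg·m·s⁻².
  V = kg·m²·s⁻³·A⁻¹.
  So V⁻¹ = kg⁻¹·m⁻²·s³·A.
  Combining: A⁻¹·W·m⁻¹·kg⁻³·lx⁻²·s²·N·V⁻¹ = A⁻¹ · (kg·m²·s⁻³) · m⁻¹ · kg⁻³ · (m⁴·cd⁻²) · s² · (kg·m·s⁻²) · (kg⁻¹·m⁻²·s³·A) = kg⁻²·m⁴·cd⁻².
Both reduce to kg⁻²·m⁴·cd⁻².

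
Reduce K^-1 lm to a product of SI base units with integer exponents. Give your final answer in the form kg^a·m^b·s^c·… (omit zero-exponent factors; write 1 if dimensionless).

lm = cd·sr = cd (luminous flux; sr is dimensionless).
Combining: K⁻¹·lm = K⁻¹ · cd = K⁻¹·cd.

K⁻¹·cd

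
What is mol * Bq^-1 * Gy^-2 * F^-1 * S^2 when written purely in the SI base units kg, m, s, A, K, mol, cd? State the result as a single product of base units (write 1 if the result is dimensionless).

Bq = 1/s = s⁻¹ (activity is decays per second).
So Bq⁻¹ = s.
Gy = J/kg (absorbed dose = energy per mass),
    = m²·s⁻².
So Gy⁻² = m⁻⁴·s⁴.
F = C/V (capacitance = charge per voltage),
    = A·s/(kg·m²·s⁻³·A⁻¹) (substituting C and V),
    = kg⁻¹·m⁻²·s⁴·A².
So F⁻¹ = kg·m²·s⁻⁴·A⁻².
S = 1/Ω (conductance is reciprocal resistance),
    = kg⁻¹·m⁻²·s³·A².
So S² = kg⁻²·m⁻⁴·s⁶·A⁴.
Combining: mol·Bq⁻¹·Gy⁻²·F⁻¹·S² = mol · s · (m⁻⁴·s⁴) · (kg·m²·s⁻⁴·A⁻²) · (kg⁻²·m⁻⁴·s⁶·A⁴) = kg⁻¹·m⁻⁶·s⁷·A²·mol.

kg⁻¹·m⁻⁶·s⁷·A²·mol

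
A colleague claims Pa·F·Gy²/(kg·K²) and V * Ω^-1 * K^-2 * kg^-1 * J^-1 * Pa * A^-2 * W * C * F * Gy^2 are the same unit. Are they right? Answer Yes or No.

Left side:
  Pa = N/m² (pressure = force per area),
      = kg·m⁻¹·s⁻².
  F = C/V (capacitance = charge per voltage),
      = A·s/(kg·m²·s⁻³·A⁻¹) (substituting C and V),
      = kg⁻¹·m⁻²·s⁴·A².
  Gy = J/kg (absorbed dose = energy per mass),
      = m²·s⁻².
  So Gy² = m⁴·s⁻⁴.
  Combining: Pa·F·Gy²·kg⁻¹·K⁻² = (kg·m⁻¹·s⁻²) · (kg⁻¹·m⁻²·s⁴·A²) · (m⁴·s⁻⁴) · kg⁻¹ · K⁻² = kg⁻¹·m·s⁻²·A²·K⁻².
Right side:
  V = W/A (potential = power per current),
      = kg·m²·s⁻³·A⁻¹.
  Ω = V/A (resistance = voltage per current),
      = kg·m²·s⁻³·A⁻².
  So Ω⁻¹ = kg⁻¹·m⁻²·s³·A².
  J = N·m (work = force × distance),
      = kg·m²·s⁻².
  So J⁻¹ = kg⁻¹·m⁻²·s².
  Pa = N/m² (pressure = force per area),
      = kg·m⁻¹·s⁻².
  W = J/s (power = energy per time),
      = kg·m²·s⁻³.
  C = A·s = s·A (charge = current × time).
  F = C/V (capacitance = charge per voltage),
      = A·s/(kg·m²·s⁻³·A⁻¹) (substituting C and V),
      = kg⁻¹·m⁻²·s⁴·A².
  Gy = J/kg (absorbed dose = energy per mass),
      = m²·s⁻².
  So Gy² = m⁴·s⁻⁴.
  Combining: V·Ω⁻¹·K⁻²·kg⁻¹·J⁻¹·Pa·A⁻²·W·C·F·Gy² = (kg·m²·s⁻³·A⁻¹) · (kg⁻¹·m⁻²·s³·A²) · K⁻² · kg⁻¹ · (kg⁻¹·m⁻²·s²) · (kg·m⁻¹·s⁻²) · A⁻² · (kg·m²·s⁻³) · (s·A) · (kg⁻¹·m⁻²·s⁴·A²) · (m⁴·s⁻⁴) = kg⁻¹·m·s⁻²·A²·K⁻².
Both reduce to kg⁻¹·m·s⁻²·A²·K⁻².

Yes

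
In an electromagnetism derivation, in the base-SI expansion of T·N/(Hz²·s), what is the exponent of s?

-3

Hz = 1/s = s⁻¹ (frequency is cycles per second).
So Hz⁻² = s².
T = Wb/m² (flux density = flux per area),
    = kg·s⁻²·A⁻¹.
N = kg·m/s² = kg·m·s⁻² (force = mass × acceleration).
Combining: Hz⁻²·T·s⁻¹·N = s² · (kg·s⁻²·A⁻¹) · s⁻¹ · (kg·m·s⁻²) = kg²·m·s⁻³·A⁻¹.
The exponent of s is -3.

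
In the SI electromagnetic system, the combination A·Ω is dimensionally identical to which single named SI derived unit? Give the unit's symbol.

V

Ω = V/A (resistance = voltage per current),
    = kg·m²·s⁻³·A⁻².
Combining: A·Ω = A · (kg·m²·s⁻³·A⁻²) = kg·m²·s⁻³·A⁻¹.
kg·m²·s⁻³·A⁻¹ is the base-SI form of the volt.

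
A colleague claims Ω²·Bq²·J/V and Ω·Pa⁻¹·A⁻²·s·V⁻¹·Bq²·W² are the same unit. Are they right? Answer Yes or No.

Left side:
  Ω = V/A (resistance = voltage per current),
      = kg·m²·s⁻³·A⁻².
  So Ω² = kg²·m⁴·s⁻⁶·A⁻⁴.
  Bq = 1/s = s⁻¹ (activity is decays per second).
  So Bq² = s⁻².
  J = N·m (work = force × distance),
      = kg·m²·s⁻².
  V = W/A (potential = power per current),
      = kg·m²·s⁻³·A⁻¹.
  So V⁻¹ = kg⁻¹·m⁻²·s³·A.
  Combining: Ω²·Bq²·J·V⁻¹ = (kg²·m⁴·s⁻⁶·A⁻⁴) · s⁻² · (kg·m²·s⁻²) · (kg⁻¹·m⁻²·s³·A) = kg²·m⁴·s⁻⁷·A⁻³.
Right side:
  Ω = kg·m²·s⁻³·A⁻².
  Pa = kg·m⁻¹·s⁻².
  So Pa⁻¹ = kg⁻¹·m·s².
  V = kg·m²·s⁻³·A⁻¹.
  So V⁻¹ = kg⁻¹·m⁻²·s³·A.
  Bq = s⁻¹.
  So Bq² = s⁻².
  W = kg·m²·s⁻³.
  So W² = kg²·m⁴·s⁻⁶.
  Combining: Ω·Pa⁻¹·A⁻²·s·V⁻¹·Bq²·W² = (kg·m²·s⁻³·A⁻²) · (kg⁻¹·m·s²) · A⁻² · s · (kg⁻¹·m⁻²·s³·A) · s⁻² · (kg²·m⁴·s⁻⁶) = kg·m⁵·s⁻⁵·A⁻³.
Left is kg²·m⁴·s⁻⁷·A⁻³; right is kg·m⁵·s⁻⁵·A⁻³ — different.

No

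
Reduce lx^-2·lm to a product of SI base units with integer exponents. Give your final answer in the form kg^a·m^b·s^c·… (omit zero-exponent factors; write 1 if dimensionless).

lx = m⁻²·cd.
So lx⁻² = m⁴·cd⁻².
lm = cd.
Combining: lx⁻²·lm = (m⁴·cd⁻²) · cd = m⁴·cd⁻¹.

m⁴·cd⁻¹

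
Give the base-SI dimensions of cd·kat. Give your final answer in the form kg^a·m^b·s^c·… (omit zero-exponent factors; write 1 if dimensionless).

s⁻¹·mol·cd

kat = mol/s = s⁻¹·mol (catalytic activity).
Combining: cd·kat = cd · (s⁻¹·mol) = s⁻¹·mol·cd.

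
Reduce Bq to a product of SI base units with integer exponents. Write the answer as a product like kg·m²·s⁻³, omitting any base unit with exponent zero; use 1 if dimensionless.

s⁻¹

Bq = 1/s = s⁻¹ (activity is decays per second).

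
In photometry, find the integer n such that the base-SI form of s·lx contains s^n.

lx = m⁻²·cd.
Combining: s·lx = s · (m⁻²·cd) = m⁻²·s·cd.
The exponent of s is 1.

1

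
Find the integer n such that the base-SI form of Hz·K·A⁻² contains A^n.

-2

Hz = s⁻¹.
Combining: Hz·K·A⁻² = s⁻¹ · K · A⁻² = s⁻¹·A⁻²·K.
The exponent of A is -2.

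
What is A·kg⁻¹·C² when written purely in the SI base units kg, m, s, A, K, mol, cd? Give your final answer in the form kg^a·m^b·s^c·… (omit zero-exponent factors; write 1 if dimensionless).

C = A·s = s·A (charge = current × time).
So C² = s²·A².
Combining: A·kg⁻¹·C² = A · kg⁻¹ · (s²·A²) = kg⁻¹·s²·A³.

kg⁻¹·s²·A³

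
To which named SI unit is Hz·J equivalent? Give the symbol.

Hz = 1/s = s⁻¹ (frequency is cycles per second).
J = N·m (work = force × distance),
    = kg·m²·s⁻².
Combining: Hz·J = s⁻¹ · (kg·m²·s⁻²) = kg·m²·s⁻³.
kg·m²·s⁻³ is the base-SI form of the watt.

W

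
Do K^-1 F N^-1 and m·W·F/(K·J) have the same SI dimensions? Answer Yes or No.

No

Left side:
  F = kg⁻¹·m⁻²·s⁴·A².
  N = kg·m·s⁻².
  So N⁻¹ = kg⁻¹·m⁻¹·s².
  Combining: K⁻¹·F·N⁻¹ = K⁻¹ · (kg⁻¹·m⁻²·s⁴·A²) · (kg⁻¹·m⁻¹·s²) = kg⁻²·m⁻³·s⁶·A²·K⁻¹.
Right side:
  J = N·m (work = force × distance),
      = kg·m²·s⁻².
  So J⁻¹ = kg⁻¹·m⁻²·s².
  W = J/s (power = energy per time),
      = kg·m²·s⁻³.
  F = C/V (capacitance = charge per voltage),
      = A·s/(kg·m²·s⁻³·A⁻¹) (substituting C and V),
      = kg⁻¹·m⁻²·s⁴·A².
  Combining: K⁻¹·J⁻¹·m·W·F = K⁻¹ · (kg⁻¹·m⁻²·s²) · m · (kg·m²·s⁻³) · (kg⁻¹·m⁻²·s⁴·A²) = kg⁻¹·m⁻¹·s³·A²·K⁻¹.
Left is kg⁻²·m⁻³·s⁶·A²·K⁻¹; right is kg⁻¹·m⁻¹·s³·A²·K⁻¹ — different.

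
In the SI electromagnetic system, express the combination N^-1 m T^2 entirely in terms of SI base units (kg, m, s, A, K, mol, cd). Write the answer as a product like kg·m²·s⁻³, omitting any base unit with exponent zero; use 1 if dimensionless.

N = kg·m·s⁻².
So N⁻¹ = kg⁻¹·m⁻¹·s².
T = kg·s⁻²·A⁻¹.
So T² = kg²·s⁻⁴·A⁻².
Combining: N⁻¹·m·T² = (kg⁻¹·m⁻¹·s²) · m · (kg²·s⁻⁴·A⁻²) = kg·s⁻²·A⁻².

kg·s⁻²·A⁻²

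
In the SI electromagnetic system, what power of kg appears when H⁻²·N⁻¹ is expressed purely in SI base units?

H = kg·m²·s⁻²·A⁻².
So H⁻² = kg⁻²·m⁻⁴·s⁴·A⁴.
N = kg·m·s⁻².
So N⁻¹ = kg⁻¹·m⁻¹·s².
Combining: H⁻²·N⁻¹ = (kg⁻²·m⁻⁴·s⁴·A⁴) · (kg⁻¹·m⁻¹·s²) = kg⁻³·m⁻⁵·s⁶·A⁴.
The exponent of kg is -3.

-3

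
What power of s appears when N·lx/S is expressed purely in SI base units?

N = kg·m/s² = kg·m·s⁻² (force = mass × acceleration).
S = 1/Ω (conductance is reciprocal resistance),
    = kg⁻¹·m⁻²·s³·A².
So S⁻¹ = kg·m²·s⁻³·A⁻².
lx = lm/m² (illuminance = luminous flux per area),
    = m⁻²·cd.
Combining: N·S⁻¹·lx = (kg·m·s⁻²) · (kg·m²·s⁻³·A⁻²) · (m⁻²·cd) = kg²·m·s⁻⁵·A⁻²·cd.
The exponent of s is -5.

-5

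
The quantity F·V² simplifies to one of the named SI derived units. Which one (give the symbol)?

F = kg⁻¹·m⁻²·s⁴·A².
V = kg·m²·s⁻³·A⁻¹.
So V² = kg²·m⁴·s⁻⁶·A⁻².
Combining: F·V² = (kg⁻¹·m⁻²·s⁴·A²) · (kg²·m⁴·s⁻⁶·A⁻²) = kg·m²·s⁻².
kg·m²·s⁻² is the base-SI form of the joule.

J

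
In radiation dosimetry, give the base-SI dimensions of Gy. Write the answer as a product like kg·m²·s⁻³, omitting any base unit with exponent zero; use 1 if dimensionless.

m²·s⁻²

Gy = J/kg (absorbed dose = energy per mass),
    = m²·s⁻².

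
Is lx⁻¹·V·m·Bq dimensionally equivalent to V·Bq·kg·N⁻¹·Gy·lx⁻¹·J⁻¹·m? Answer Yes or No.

Left side:
  lx = lm/m² (illuminance = luminous flux per area),
      = m⁻²·cd.
  So lx⁻¹ = m²·cd⁻¹.
  V = W/A (potential = power per current),
      = kg·m²·s⁻³·A⁻¹.
  Bq = 1/s = s⁻¹ (activity is decays per second).
  Combining: lx⁻¹·V·m·Bq = (m²·cd⁻¹) · (kg·m²·s⁻³·A⁻¹) · m · s⁻¹ = kg·m⁵·s⁻⁴·A⁻¹·cd⁻¹.
Right side:
  V = W/A (potential = power per current),
      = kg·m²·s⁻³·A⁻¹.
  Bq = 1/s = s⁻¹ (activity is decays per second).
  N = kg·m/s² = kg·m·s⁻² (force = mass × acceleration).
  So N⁻¹ = kg⁻¹·m⁻¹·s².
  Gy = J/kg (absorbed dose = energy per mass),
      = m²·s⁻².
  lx = lm/m² (illuminance = luminous flux per area),
      = m⁻²·cd.
  So lx⁻¹ = m²·cd⁻¹.
  J = N·m (work = force × distance),
      = kg·m²·s⁻².
  So J⁻¹ = kg⁻¹·m⁻²·s².
  Combining: V·Bq·kg·N⁻¹·Gy·lx⁻¹·J⁻¹·m = (kg·m²·s⁻³·A⁻¹) · s⁻¹ · kg · (kg⁻¹·m⁻¹·s²) · (m²·s⁻²) · (m²·cd⁻¹) · (kg⁻¹·m⁻²·s²) · m = m⁴·s⁻²·A⁻¹·cd⁻¹.
Left is kg·m⁵·s⁻⁴·A⁻¹·cd⁻¹; right is m⁴·s⁻²·A⁻¹·cd⁻¹ — different.

No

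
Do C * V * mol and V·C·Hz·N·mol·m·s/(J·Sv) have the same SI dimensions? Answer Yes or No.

No

Left side:
  C = A·s = s·A (charge = current × time).
  V = W/A (potential = power per current),
      = kg·m²·s⁻³·A⁻¹.
  Combining: C·V·mol = (s·A) · (kg·m²·s⁻³·A⁻¹) · mol = kg·m²·s⁻²·mol.
Right side:
  V = kg·m²·s⁻³·A⁻¹.
  C = s·A.
  Hz = s⁻¹.
  N = kg·m·s⁻².
  J = kg·m²·s⁻².
  So J⁻¹ = kg⁻¹·m⁻²·s².
  Sv = m²·s⁻².
  So Sv⁻¹ = m⁻²·s².
  Combining: V·C·Hz·N·J⁻¹·mol·Sv⁻¹·m·s = (kg·m²·s⁻³·A⁻¹) · (s·A) · s⁻¹ · (kg·m·s⁻²) · (kg⁻¹·m⁻²·s²) · mol · (m⁻²·s²) · m · s = kg·mol.
Left is kg·m²·s⁻²·mol; right is kg·mol — different.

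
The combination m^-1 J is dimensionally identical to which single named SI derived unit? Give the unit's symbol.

N

J = N·m (work = force × distance),
    = kg·m²·s⁻².
Combining: m⁻¹·J = m⁻¹ · (kg·m²·s⁻²) = kg·m·s⁻².
kg·m·s⁻² is the base-SI form of the newton.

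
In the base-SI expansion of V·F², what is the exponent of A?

V = W/A (potential = power per current),
    = kg·m²·s⁻³·A⁻¹.
F = C/V (capacitance = charge per voltage),
    = A·s/(kg·m²·s⁻³·A⁻¹) (substituting C and V),
    = kg⁻¹·m⁻²·s⁴·A².
So F² = kg⁻²·m⁻⁴·s⁸·A⁴.
Combining: V·F² = (kg·m²·s⁻³·A⁻¹) · (kg⁻²·m⁻⁴·s⁸·A⁴) = kg⁻¹·m⁻²·s⁵·A³.
The exponent of A is 3.

3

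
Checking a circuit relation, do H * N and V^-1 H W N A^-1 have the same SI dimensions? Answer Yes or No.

Left side:
  H = Wb/A (inductance = flux per current),
      = kg·m²·s⁻²·A⁻².
  N = kg·m/s² = kg·m·s⁻² (force = mass × acceleration).
  Combining: H·N = (kg·m²·s⁻²·A⁻²) · (kg·m·s⁻²) = kg²·m³·s⁻⁴·A⁻².
Right side:
  V = W/A (potential = power per current),
      = kg·m²·s⁻³·A⁻¹.
  So V⁻¹ = kg⁻¹·m⁻²·s³·A.
  H = Wb/A (inductance = flux per current),
      = kg·m²·s⁻²·A⁻².
  W = J/s (power = energy per time),
      = kg·m²·s⁻³.
  N = kg·m/s² = kg·m·s⁻² (force = mass × acceleration).
  Combining: V⁻¹·H·W·N·A⁻¹ = (kg⁻¹·m⁻²·s³·A) · (kg·m²·s⁻²·A⁻²) · (kg·m²·s⁻³) · (kg·m·s⁻²) · A⁻¹ = kg²·m³·s⁻⁴·A⁻².
Both reduce to kg²·m³·s⁻⁴·A⁻².

Yes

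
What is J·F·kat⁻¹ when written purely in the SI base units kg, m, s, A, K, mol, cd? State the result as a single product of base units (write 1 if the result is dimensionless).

J = N·m (work = force × distance),
    = kg·m²·s⁻².
F = C/V (capacitance = charge per voltage),
    = A·s/(kg·m²·s⁻³·A⁻¹) (substituting C and V),
    = kg⁻¹·m⁻²·s⁴·A².
kat = mol/s = s⁻¹·mol (catalytic activity).
So kat⁻¹ = s·mol⁻¹.
Combining: J·F·kat⁻¹ = (kg·m²·s⁻²) · (kg⁻¹·m⁻²·s⁴·A²) · (s·mol⁻¹) = s³·A²·mol⁻¹.

s³·A²·mol⁻¹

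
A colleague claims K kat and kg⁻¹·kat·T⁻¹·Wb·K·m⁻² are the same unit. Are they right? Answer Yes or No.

No

Left side:
  kat = mol/s = s⁻¹·mol (catalytic activity).
  Combining: K·kat = K · (s⁻¹·mol) = s⁻¹·K·mol.
Right side:
  kat = mol/s = s⁻¹·mol (catalytic activity).
  T = Wb/m² (flux density = flux per area),
      = kg·s⁻²·A⁻¹.
  So T⁻¹ = kg⁻¹·s²·A.
  Wb = V·s (flux: a volt is a weber per second),
      = kg·m²·s⁻²·A⁻¹.
  Combining: kg⁻¹·kat·T⁻¹·Wb·K·m⁻² = kg⁻¹ · (s⁻¹·mol) · (kg⁻¹·s²·A) · (kg·m²·s⁻²·A⁻¹) · K · m⁻² = kg⁻¹·s⁻¹·K·mol.
Left is s⁻¹·K·mol; right is kg⁻¹·s⁻¹·K·mol — different.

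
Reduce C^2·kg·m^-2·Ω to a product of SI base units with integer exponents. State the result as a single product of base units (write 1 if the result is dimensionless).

C = A·s = s·A (charge = current × time).
So C² = s²·A².
Ω = V/A (resistance = voltage per current),
    = kg·m²·s⁻³·A⁻².
Combining: C²·kg·m⁻²·Ω = (s²·A²) · kg · m⁻² · (kg·m²·s⁻³·A⁻²) = kg²·s⁻¹.

kg²·s⁻¹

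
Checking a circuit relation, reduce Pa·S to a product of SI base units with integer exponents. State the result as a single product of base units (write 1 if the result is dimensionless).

Pa = N/m² (pressure = force per area),
    = kg·m⁻¹·s⁻².
S = 1/Ω (conductance is reciprocal resistance),
    = kg⁻¹·m⁻²·s³·A².
Combining: Pa·S = (kg·m⁻¹·s⁻²) · (kg⁻¹·m⁻²·s³·A²) = m⁻³·s·A².

m⁻³·s·A²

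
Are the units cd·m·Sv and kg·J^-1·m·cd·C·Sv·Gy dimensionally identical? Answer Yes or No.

No

Left side:
  Sv = J/kg (equivalent dose = energy per mass),
      = m²·s⁻².
  Combining: cd·m·Sv = cd · m · (m²·s⁻²) = m³·s⁻²·cd.
Right side:
  J = kg·m²·s⁻².
  So J⁻¹ = kg⁻¹·m⁻²·s².
  C = s·A.
  Sv = m²·s⁻².
  Gy = m²·s⁻².
  Combining: kg·J⁻¹·m·cd·C·Sv·Gy = kg · (kg⁻¹·m⁻²·s²) · m · cd · (s·A) · (m²·s⁻²) · (m²·s⁻²) = m³·s⁻¹·A·cd.
Left is m³·s⁻²·cd; right is m³·s⁻¹·A·cd — different.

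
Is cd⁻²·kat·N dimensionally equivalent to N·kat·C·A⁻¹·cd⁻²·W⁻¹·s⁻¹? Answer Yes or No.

No

Left side:
  kat = s⁻¹·mol.
  N = kg·m·s⁻².
  Combining: cd⁻²·kat·N = cd⁻² · (s⁻¹·mol) · (kg·m·s⁻²) = kg·m·s⁻³·mol·cd⁻².
Right side:
  N = kg·m/s² = kg·m·s⁻² (force = mass × acceleration).
  kat = mol/s = s⁻¹·mol (catalytic activity).
  C = A·s = s·A (charge = current × time).
  W = J/s (power = energy per time),
      = kg·m²·s⁻³.
  So W⁻¹ = kg⁻¹·m⁻²·s³.
  Combining: N·kat·C·A⁻¹·cd⁻²·W⁻¹·s⁻¹ = (kg·m·s⁻²) · (s⁻¹·mol) · (s·A) · A⁻¹ · cd⁻² · (kg⁻¹·m⁻²·s³) · s⁻¹ = m⁻¹·mol·cd⁻².
Left is kg·m·s⁻³·mol·cd⁻²; right is m⁻¹·mol·cd⁻² — different.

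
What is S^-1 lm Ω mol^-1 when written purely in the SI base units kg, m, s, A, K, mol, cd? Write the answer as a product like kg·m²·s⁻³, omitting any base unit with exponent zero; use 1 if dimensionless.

S = 1/Ω (conductance is reciprocal resistance),
    = kg⁻¹·m⁻²·s³·A².
So S⁻¹ = kg·m²·s⁻³·A⁻².
lm = cd·sr = cd (luminous flux; sr is dimensionless).
Ω = V/A (resistance = voltage per current),
    = kg·m²·s⁻³·A⁻².
Combining: S⁻¹·lm·Ω·mol⁻¹ = (kg·m²·s⁻³·A⁻²) · cd · (kg·m²·s⁻³·A⁻²) · mol⁻¹ = kg²·m⁴·s⁻⁶·A⁻⁴·mol⁻¹·cd.

kg²·m⁴·s⁻⁶·A⁻⁴·mol⁻¹·cd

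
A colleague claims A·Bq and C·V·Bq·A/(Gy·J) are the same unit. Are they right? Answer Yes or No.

No

Left side:
  Bq = s⁻¹.
  Combining: A·Bq = A · s⁻¹ = s⁻¹·A.
Right side:
  Gy = m²·s⁻².
  So Gy⁻¹ = m⁻²·s².
  C = s·A.
  J = kg·m²·s⁻².
  So J⁻¹ = kg⁻¹·m⁻²·s².
  V = kg·m²·s⁻³·A⁻¹.
  Bq = s⁻¹.
  Combining: Gy⁻¹·C·J⁻¹·V·Bq·A = (m⁻²·s²) · (s·A) · (kg⁻¹·m⁻²·s²) · (kg·m²·s⁻³·A⁻¹) · s⁻¹ · A = m⁻²·s·A.
Left is s⁻¹·A; right is m⁻²·s·A — different.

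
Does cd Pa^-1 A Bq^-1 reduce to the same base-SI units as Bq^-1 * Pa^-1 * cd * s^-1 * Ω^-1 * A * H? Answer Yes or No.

Yes

Left side:
  Pa = kg·m⁻¹·s⁻².
  So Pa⁻¹ = kg⁻¹·m·s².
  Bq = s⁻¹.
  So Bq⁻¹ = s.
  Combining: cd·Pa⁻¹·A·Bq⁻¹ = cd · (kg⁻¹·m·s²) · A · s = kg⁻¹·m·s³·A·cd.
Right side:
  Bq = s⁻¹.
  So Bq⁻¹ = s.
  Pa = kg·m⁻¹·s⁻².
  So Pa⁻¹ = kg⁻¹·m·s².
  Ω = kg·m²·s⁻³·A⁻².
  So Ω⁻¹ = kg⁻¹·m⁻²·s³·A².
  H = kg·m²·s⁻²·A⁻².
  Combining: Bq⁻¹·Pa⁻¹·cd·s⁻¹·Ω⁻¹·A·H = s · (kg⁻¹·m·s²) · cd · s⁻¹ · (kg⁻¹·m⁻²·s³·A²) · A · (kg·m²·s⁻²·A⁻²) = kg⁻¹·m·s³·A·cd.
Both reduce to kg⁻¹·m·s³·A·cd.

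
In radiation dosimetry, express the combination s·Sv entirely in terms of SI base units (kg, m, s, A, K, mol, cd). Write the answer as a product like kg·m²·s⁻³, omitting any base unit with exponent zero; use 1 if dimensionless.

m²·s⁻¹

Sv = J/kg (equivalent dose = energy per mass),
    = m²·s⁻².
Combining: s·Sv = s · (m²·s⁻²) = m²·s⁻¹.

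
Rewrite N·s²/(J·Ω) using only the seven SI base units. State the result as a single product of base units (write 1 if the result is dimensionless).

N = kg·m·s⁻².
J = kg·m²·s⁻².
So J⁻¹ = kg⁻¹·m⁻²·s².
Ω = kg·m²·s⁻³·A⁻².
So Ω⁻¹ = kg⁻¹·m⁻²·s³·A².
Combining: N·J⁻¹·s²·Ω⁻¹ = (kg·m·s⁻²) · (kg⁻¹·m⁻²·s²) · s² · (kg⁻¹·m⁻²·s³·A²) = kg⁻¹·m⁻³·s⁵·A².

kg⁻¹·m⁻³·s⁵·A²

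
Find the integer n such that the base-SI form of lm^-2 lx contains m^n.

lm = cd·sr = cd (luminous flux; sr is dimensionless).
So lm⁻² = cd⁻².
lx = lm/m² (illuminance = luminous flux per area),
    = m⁻²·cd.
Combining: lm⁻²·lx = cd⁻² · (m⁻²·cd) = m⁻²·cd⁻¹.
The exponent of m is -2.

-2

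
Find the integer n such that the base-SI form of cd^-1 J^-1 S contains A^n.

2

J = N·m (work = force × distance),
    = kg·m²·s⁻².
So J⁻¹ = kg⁻¹·m⁻²·s².
S = 1/Ω (conductance is reciprocal resistance),
    = kg⁻¹·m⁻²·s³·A².
Combining: cd⁻¹·J⁻¹·S = cd⁻¹ · (kg⁻¹·m⁻²·s²) · (kg⁻¹·m⁻²·s³·A²) = kg⁻²·m⁻⁴·s⁵·A²·cd⁻¹.
The exponent of A is 2.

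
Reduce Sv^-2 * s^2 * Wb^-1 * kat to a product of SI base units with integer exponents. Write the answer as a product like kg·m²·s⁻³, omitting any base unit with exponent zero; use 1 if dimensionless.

Sv = m²·s⁻².
So Sv⁻² = m⁻⁴·s⁴.
Wb = kg·m²·s⁻²·A⁻¹.
So Wb⁻¹ = kg⁻¹·m⁻²·s²·A.
kat = s⁻¹·mol.
Combining: Sv⁻²·s²·Wb⁻¹·kat = (m⁻⁴·s⁴) · s² · (kg⁻¹·m⁻²·s²·A) · (s⁻¹·mol) = kg⁻¹·m⁻⁶·s⁷·A·mol.

kg⁻¹·m⁻⁶·s⁷·A·mol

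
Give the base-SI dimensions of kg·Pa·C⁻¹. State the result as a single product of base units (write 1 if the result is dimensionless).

kg²·m⁻¹·s⁻³·A⁻¹

Pa = N/m² (pressure = force per area),
    = kg·m⁻¹·s⁻².
C = A·s = s·A (charge = current × time).
So C⁻¹ = s⁻¹·A⁻¹.
Combining: kg·Pa·C⁻¹ = kg · (kg·m⁻¹·s⁻²) · (s⁻¹·A⁻¹) = kg²·m⁻¹·s⁻³·A⁻¹.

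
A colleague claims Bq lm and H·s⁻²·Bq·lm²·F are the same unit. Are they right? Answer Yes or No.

No

Left side:
  Bq = 1/s = s⁻¹ (activity is decays per second).
  lm = cd·sr = cd (luminous flux; sr is dimensionless).
  Combining: Bq·lm = s⁻¹ · cd = s⁻¹·cd.
Right side:
  H = Wb/A (inductance = flux per current),
      = kg·m²·s⁻²·A⁻².
  Bq = 1/s = s⁻¹ (activity is decays per second).
  lm = cd·sr = cd (luminous flux; sr is dimensionless).
  So lm² = cd².
  F = C/V (capacitance = charge per voltage),
      = A·s/(kg·m²·s⁻³·A⁻¹) (substituting C and V),
      = kg⁻¹·m⁻²·s⁴·A².
  Combining: H·s⁻²·Bq·lm²·F = (kg·m²·s⁻²·A⁻²) · s⁻² · s⁻¹ · cd² · (kg⁻¹·m⁻²·s⁴·A²) = s⁻¹·cd².
Left is s⁻¹·cd; right is s⁻¹·cd² — different.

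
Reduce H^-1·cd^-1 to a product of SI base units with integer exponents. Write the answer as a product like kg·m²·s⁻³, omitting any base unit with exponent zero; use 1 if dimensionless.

H = kg·m²·s⁻²·A⁻².
So H⁻¹ = kg⁻¹·m⁻²·s²·A².
Combining: H⁻¹·cd⁻¹ = (kg⁻¹·m⁻²·s²·A²) · cd⁻¹ = kg⁻¹·m⁻²·s²·A²·cd⁻¹.

kg⁻¹·m⁻²·s²·A²·cd⁻¹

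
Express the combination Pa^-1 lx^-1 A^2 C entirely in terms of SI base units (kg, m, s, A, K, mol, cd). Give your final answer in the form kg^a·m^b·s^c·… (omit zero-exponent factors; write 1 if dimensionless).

Pa = kg·m⁻¹·s⁻².
So Pa⁻¹ = kg⁻¹·m·s².
lx = m⁻²·cd.
So lx⁻¹ = m²·cd⁻¹.
C = s·A.
Combining: Pa⁻¹·lx⁻¹·A²·C = (kg⁻¹·m·s²) · (m²·cd⁻¹) · A² · (s·A) = kg⁻¹·m³·s³·A³·cd⁻¹.

kg⁻¹·m³·s³·A³·cd⁻¹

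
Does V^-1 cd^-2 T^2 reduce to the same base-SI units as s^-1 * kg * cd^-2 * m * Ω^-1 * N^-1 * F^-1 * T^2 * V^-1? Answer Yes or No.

Left side:
  V = W/A (potential = power per current),
      = kg·m²·s⁻³·A⁻¹.
  So V⁻¹ = kg⁻¹·m⁻²·s³·A.
  T = Wb/m² (flux density = flux per area),
      = kg·s⁻²·A⁻¹.
  So T² = kg²·s⁻⁴·A⁻².
  Combining: V⁻¹·cd⁻²·T² = (kg⁻¹·m⁻²·s³·A) · cd⁻² · (kg²·s⁻⁴·A⁻²) = kg·m⁻²·s⁻¹·A⁻¹·cd⁻².
Right side:
  Ω = kg·m²·s⁻³·A⁻².
  So Ω⁻¹ = kg⁻¹·m⁻²·s³·A².
  N = kg·m·s⁻².
  So N⁻¹ = kg⁻¹·m⁻¹·s².
  F = kg⁻¹·m⁻²·s⁴·A².
  So F⁻¹ = kg·m²·s⁻⁴·A⁻².
  T = kg·s⁻²·A⁻¹.
  So T² = kg²·s⁻⁴·A⁻².
  V = kg·m²·s⁻³·A⁻¹.
  So V⁻¹ = kg⁻¹·m⁻²·s³·A.
  Combining: s⁻¹·kg·cd⁻²·m·Ω⁻¹·N⁻¹·F⁻¹·T²·V⁻¹ = s⁻¹ · kg · cd⁻² · m · (kg⁻¹·m⁻²·s³·A²) · (kg⁻¹·m⁻¹·s²) · (kg·m²·s⁻⁴·A⁻²) · (kg²·s⁻⁴·A⁻²) · (kg⁻¹·m⁻²·s³·A) = kg·m⁻²·s⁻¹·A⁻¹·cd⁻².
Both reduce to kg·m⁻²·s⁻¹·A⁻¹·cd⁻².

Yes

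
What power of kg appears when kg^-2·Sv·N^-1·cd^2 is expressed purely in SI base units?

Sv = J/kg (equivalent dose = energy per mass),
    = m²·s⁻².
N = kg·m/s² = kg·m·s⁻² (force = mass × acceleration).
So N⁻¹ = kg⁻¹·m⁻¹·s².
Combining: kg⁻²·Sv·N⁻¹·cd² = kg⁻² · (m²·s⁻²) · (kg⁻¹·m⁻¹·s²) · cd² = kg⁻³·m·cd².
The exponent of kg is -3.

-3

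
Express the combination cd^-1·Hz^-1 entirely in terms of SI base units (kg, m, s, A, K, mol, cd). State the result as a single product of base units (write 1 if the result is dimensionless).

s·cd⁻¹

Hz = 1/s = s⁻¹ (frequency is cycles per second).
So Hz⁻¹ = s.
Combining: cd⁻¹·Hz⁻¹ = cd⁻¹ · s = s·cd⁻¹.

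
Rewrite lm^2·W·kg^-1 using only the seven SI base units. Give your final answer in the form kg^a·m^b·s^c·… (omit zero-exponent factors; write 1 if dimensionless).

m²·s⁻³·cd²

lm = cd·sr = cd (luminous flux; sr is dimensionless).
So lm² = cd².
W = J/s (power = energy per time),
    = kg·m²·s⁻³.
Combining: lm²·W·kg⁻¹ = cd² · (kg·m²·s⁻³) · kg⁻¹ = m²·s⁻³·cd².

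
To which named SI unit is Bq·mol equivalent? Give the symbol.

Bq = 1/s = s⁻¹ (activity is decays per second).
Combining: Bq·mol = s⁻¹ · mol = s⁻¹·mol.
s⁻¹·mol is the base-SI form of the katal.

kat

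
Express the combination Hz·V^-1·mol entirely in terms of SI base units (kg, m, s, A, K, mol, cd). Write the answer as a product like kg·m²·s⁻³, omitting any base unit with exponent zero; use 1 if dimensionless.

Hz = 1/s = s⁻¹ (frequency is cycles per second).
V = W/A (potential = power per current),
    = kg·m²·s⁻³·A⁻¹.
So V⁻¹ = kg⁻¹·m⁻²·s³·A.
Combining: Hz·V⁻¹·mol = s⁻¹ · (kg⁻¹·m⁻²·s³·A) · mol = kg⁻¹·m⁻²·s²·A·mol.

kg⁻¹·m⁻²·s²·A·mol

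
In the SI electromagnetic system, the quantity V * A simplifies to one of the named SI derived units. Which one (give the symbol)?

V = W/A (potential = power per current),
    = kg·m²·s⁻³·A⁻¹.
Combining: V·A = (kg·m²·s⁻³·A⁻¹) · A = kg·m²·s⁻³.
kg·m²·s⁻³ is the base-SI form of the watt.

W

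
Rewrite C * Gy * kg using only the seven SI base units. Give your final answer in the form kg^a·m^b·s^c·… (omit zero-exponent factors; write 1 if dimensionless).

kg·m²·s⁻¹·A

C = A·s = s·A (charge = current × time).
Gy = J/kg (absorbed dose = energy per mass),
    = m²·s⁻².
Combining: C·Gy·kg = (s·A) · (m²·s⁻²) · kg = kg·m²·s⁻¹·A.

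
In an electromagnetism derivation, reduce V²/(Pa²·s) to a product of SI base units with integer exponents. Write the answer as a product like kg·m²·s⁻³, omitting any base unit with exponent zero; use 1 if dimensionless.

m⁶·s⁻³·A⁻²

V = W/A (potential = power per current),
    = kg·m²·s⁻³·A⁻¹.
So V² = kg²·m⁴·s⁻⁶·A⁻².
Pa = N/m² (pressure = force per area),
    = kg·m⁻¹·s⁻².
So Pa⁻² = kg⁻²·m²·s⁴.
Combining: V²·Pa⁻²·s⁻¹ = (kg²·m⁴·s⁻⁶·A⁻²) · (kg⁻²·m²·s⁴) · s⁻¹ = m⁶·s⁻³·A⁻².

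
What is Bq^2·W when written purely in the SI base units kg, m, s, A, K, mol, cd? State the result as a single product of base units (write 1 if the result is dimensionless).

kg·m²·s⁻⁵

Bq = 1/s = s⁻¹ (activity is decays per second).
So Bq² = s⁻².
W = J/s (power = energy per time),
    = kg·m²·s⁻³.
Combining: Bq²·W = s⁻² · (kg·m²·s⁻³) = kg·m²·s⁻⁵.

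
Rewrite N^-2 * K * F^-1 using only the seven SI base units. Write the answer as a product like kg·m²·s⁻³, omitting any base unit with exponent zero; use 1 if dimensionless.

N = kg·m·s⁻².
So N⁻² = kg⁻²·m⁻²·s⁴.
F = kg⁻¹·m⁻²·s⁴·A².
So F⁻¹ = kg·m²·s⁻⁴·A⁻².
Combining: N⁻²·K·F⁻¹ = (kg⁻²·m⁻²·s⁴) · K · (kg·m²·s⁻⁴·A⁻²) = kg⁻¹·A⁻²·K.

kg⁻¹·A⁻²·K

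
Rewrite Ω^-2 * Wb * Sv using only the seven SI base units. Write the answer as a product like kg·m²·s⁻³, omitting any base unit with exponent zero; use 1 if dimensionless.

kg⁻¹·s²·A³

Ω = kg·m²·s⁻³·A⁻².
So Ω⁻² = kg⁻²·m⁻⁴·s⁶·A⁴.
Wb = kg·m²·s⁻²·A⁻¹.
Sv = m²·s⁻².
Combining: Ω⁻²·Wb·Sv = (kg⁻²·m⁻⁴·s⁶·A⁴) · (kg·m²·s⁻²·A⁻¹) · (m²·s⁻²) = kg⁻¹·s²·A³.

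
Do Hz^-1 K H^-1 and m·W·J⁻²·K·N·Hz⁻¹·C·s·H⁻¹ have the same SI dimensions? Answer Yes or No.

No

Left side:
  Hz = 1/s = s⁻¹ (frequency is cycles per second).
  So Hz⁻¹ = s.
  H = Wb/A (inductance = flux per current),
      = kg·m²·s⁻²·A⁻².
  So H⁻¹ = kg⁻¹·m⁻²·s²·A².
  Combining: Hz⁻¹·K·H⁻¹ = s · K · (kg⁻¹·m⁻²·s²·A²) = kg⁻¹·m⁻²·s³·A²·K.
Right side:
  W = kg·m²·s⁻³.
  J = kg·m²·s⁻².
  So J⁻² = kg⁻²·m⁻⁴·s⁴.
  N = kg·m·s⁻².
  Hz = s⁻¹.
  So Hz⁻¹ = s.
  C = s·A.
  H = kg·m²·s⁻²·A⁻².
  So H⁻¹ = kg⁻¹·m⁻²·s²·A².
  Combining: m·W·J⁻²·K·N·Hz⁻¹·C·s·H⁻¹ = m · (kg·m²·s⁻³) · (kg⁻²·m⁻⁴·s⁴) · K · (kg·m·s⁻²) · s · (s·A) · s · (kg⁻¹·m⁻²·s²·A²) = kg⁻¹·m⁻²·s⁴·A³·K.
Left is kg⁻¹·m⁻²·s³·A²·K; right is kg⁻¹·m⁻²·s⁴·A³·K — different.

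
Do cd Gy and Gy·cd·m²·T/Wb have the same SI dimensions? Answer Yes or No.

Left side:
  Gy = J/kg (absorbed dose = energy per mass),
      = m²·s⁻².
  Combining: cd·Gy = cd · (m²·s⁻²) = m²·s⁻²·cd.
Right side:
  Wb = V·s (flux: a volt is a weber per second),
      = kg·m²·s⁻²·A⁻¹.
  So Wb⁻¹ = kg⁻¹·m⁻²·s²·A.
  Gy = J/kg (absorbed dose = energy per mass),
      = m²·s⁻².
  T = Wb/m² (flux density = flux per area),
      = kg·s⁻²·A⁻¹.
  Combining: Wb⁻¹·Gy·cd·m²·T = (kg⁻¹·m⁻²·s²·A) · (m²·s⁻²) · cd · m² · (kg·s⁻²·A⁻¹) = m²·s⁻²·cd.
Both reduce to m²·s⁻²·cd.

Yes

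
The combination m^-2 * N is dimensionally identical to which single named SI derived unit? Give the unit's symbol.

N = kg·m·s⁻².
Combining: m⁻²·N = m⁻² · (kg·m·s⁻²) = kg·m⁻¹·s⁻².
kg·m⁻¹·s⁻² is the base-SI form of the pascal.

Pa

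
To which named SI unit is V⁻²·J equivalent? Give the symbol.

F

V = W/A (potential = power per current),
    = kg·m²·s⁻³·A⁻¹.
So V⁻² = kg⁻²·m⁻⁴·s⁶·A².
J = N·m (work = force × distance),
    = kg·m²·s⁻².
Combining: V⁻²·J = (kg⁻²·m⁻⁴·s⁶·A²) · (kg·m²·s⁻²) = kg⁻¹·m⁻²·s⁴·A².
kg⁻¹·m⁻²·s⁴·A² is the base-SI form of the farad.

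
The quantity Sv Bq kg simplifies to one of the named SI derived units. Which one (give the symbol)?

W

Sv = J/kg (equivalent dose = energy per mass),
    = m²·s⁻².
Bq = 1/s = s⁻¹ (activity is decays per second).
Combining: Sv·Bq·kg = (m²·s⁻²) · s⁻¹ · kg = kg·m²·s⁻³.
kg·m²·s⁻³ is the base-SI form of the watt.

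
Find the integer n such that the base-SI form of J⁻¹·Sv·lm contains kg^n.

J = N·m (work = force × distance),
    = kg·m²·s⁻².
So J⁻¹ = kg⁻¹·m⁻²·s².
Sv = J/kg (equivalent dose = energy per mass),
    = m²·s⁻².
lm = cd·sr = cd (luminous flux; sr is dimensionless).
Combining: J⁻¹·Sv·lm = (kg⁻¹·m⁻²·s²) · (m²·s⁻²) · cd = kg⁻¹·cd.
The exponent of kg is -1.

-1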